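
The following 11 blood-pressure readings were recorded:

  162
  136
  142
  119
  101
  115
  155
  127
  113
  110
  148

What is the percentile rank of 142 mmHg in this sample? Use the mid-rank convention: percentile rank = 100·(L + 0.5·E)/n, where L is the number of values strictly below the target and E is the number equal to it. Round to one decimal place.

68.2

Sorted: 101, 110, 113, 115, 119, 127, 136, 142, 148, 155, 162.
Count below 142: L = 7; count equal: E = 1; n = 11.
Percentile rank = 100·(7 + 0.5·1)/11 = 100·7.5/11 = 68.18.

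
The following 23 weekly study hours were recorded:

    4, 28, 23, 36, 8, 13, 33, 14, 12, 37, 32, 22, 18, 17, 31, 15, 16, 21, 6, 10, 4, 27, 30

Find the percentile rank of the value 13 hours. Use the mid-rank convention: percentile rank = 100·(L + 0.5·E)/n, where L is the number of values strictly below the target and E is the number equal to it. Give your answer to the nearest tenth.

28.3

Sorted: 4, 4, 6, 8, 10, 12, 13, 14, 15, 16, 17, 18, 21, 22, 23, 27, 28, 30, 31, 32, 33, 36, 37.
Count below 13: L = 6; count equal: E = 1; n = 23.
Percentile rank = 100·(6 + 0.5·1)/23 = 100·6.5/23 = 28.26.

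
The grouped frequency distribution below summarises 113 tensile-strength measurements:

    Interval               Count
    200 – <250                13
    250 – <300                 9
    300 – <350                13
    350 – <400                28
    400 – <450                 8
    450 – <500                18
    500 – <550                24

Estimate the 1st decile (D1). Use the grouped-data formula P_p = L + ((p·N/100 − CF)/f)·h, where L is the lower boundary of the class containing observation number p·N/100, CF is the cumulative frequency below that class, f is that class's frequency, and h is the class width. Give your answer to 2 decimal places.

N = 113; target position k = 10/100 · 113 = 11.3.
Cumulative frequencies: 13, 22, 35, 63, 71, 89, 113.
Observation 11.3 falls in the class 200 – <250.
L = 200, CF = 0, f = 13, h = 50.
P10 = 200 + ((11.3 − 0)/13)·50 = 200 + 43.4615 = 243.462.

243.46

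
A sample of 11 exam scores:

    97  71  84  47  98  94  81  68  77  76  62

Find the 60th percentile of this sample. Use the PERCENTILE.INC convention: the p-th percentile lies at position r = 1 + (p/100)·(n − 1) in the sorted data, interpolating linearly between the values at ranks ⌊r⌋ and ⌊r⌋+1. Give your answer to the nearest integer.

81

Sorted: 47, 62, 68, 71, 76, 77, 81, 84, 94, 97, 98.
n = 11.
r = 1 + (60/100)·(11 − 1) = 1 + 6 = 7.
r is an integer, so P60 is the value at rank 7: 81.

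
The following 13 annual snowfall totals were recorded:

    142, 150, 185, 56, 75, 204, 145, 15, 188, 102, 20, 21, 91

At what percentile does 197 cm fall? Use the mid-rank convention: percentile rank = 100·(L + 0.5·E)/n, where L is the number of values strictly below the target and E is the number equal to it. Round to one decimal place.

Sorted: 15, 20, 21, 56, 75, 91, 102, 142, 145, 150, 185, 188, 204.
Count below 197: L = 12; count equal: E = 0; n = 13.
Percentile rank = 100·(12 + 0.5·0)/13 = 100·12/13 = 92.31.

92.3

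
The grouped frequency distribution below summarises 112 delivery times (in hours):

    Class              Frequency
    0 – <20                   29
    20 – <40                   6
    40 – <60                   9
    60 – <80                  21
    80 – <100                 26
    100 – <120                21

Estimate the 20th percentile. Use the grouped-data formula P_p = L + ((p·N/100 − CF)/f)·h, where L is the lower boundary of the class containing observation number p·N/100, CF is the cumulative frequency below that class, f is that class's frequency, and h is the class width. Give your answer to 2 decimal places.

N = 112; target position k = 20/100 · 112 = 22.4.
Cumulative frequencies: 29, 35, 44, 65, 91, 112.
Observation 22.4 falls in the class 0 – <20.
L = 0, CF = 0, f = 29, h = 20.
P20 = 0 + ((22.4 − 0)/29)·20 = 0 + 15.4483 = 15.4483.

15.45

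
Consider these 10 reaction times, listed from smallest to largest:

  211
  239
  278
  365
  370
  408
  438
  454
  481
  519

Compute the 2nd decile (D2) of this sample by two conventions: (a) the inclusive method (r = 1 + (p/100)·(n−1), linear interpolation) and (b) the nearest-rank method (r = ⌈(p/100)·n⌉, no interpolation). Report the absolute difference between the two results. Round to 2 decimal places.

31.20

n = 10.
(a) r = 2.8; between ranks 2 (239) and 3 (278): 270.2.
(b) the nearest-rank method: rank 2 → 239.
|270.2 − 239| = 31.2.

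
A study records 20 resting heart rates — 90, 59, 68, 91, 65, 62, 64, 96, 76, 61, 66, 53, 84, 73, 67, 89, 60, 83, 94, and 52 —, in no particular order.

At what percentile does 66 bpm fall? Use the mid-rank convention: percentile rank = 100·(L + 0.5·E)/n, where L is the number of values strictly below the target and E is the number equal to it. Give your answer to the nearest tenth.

Sorted: 52, 53, 59, 60, 61, 62, 64, 65, 66, 67, 68, 73, 76, 83, 84, 89, 90, 91, 94, 96.
Count below 66: L = 8; count equal: E = 1; n = 20.
Percentile rank = 100·(8 + 0.5·1)/20 = 100·8.5/20 = 42.5.

42.5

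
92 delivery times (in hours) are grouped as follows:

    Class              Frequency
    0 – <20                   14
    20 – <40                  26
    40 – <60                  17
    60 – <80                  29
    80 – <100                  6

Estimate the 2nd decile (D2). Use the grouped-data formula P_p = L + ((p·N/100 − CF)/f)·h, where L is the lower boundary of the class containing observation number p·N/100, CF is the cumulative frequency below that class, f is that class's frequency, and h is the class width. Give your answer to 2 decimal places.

23.38

N = 92; target position k = 20/100 · 92 = 18.4.
Cumulative frequencies: 14, 40, 57, 86, 92.
Observation 18.4 falls in the class 20 – <40.
L = 20, CF = 14, f = 26, h = 20.
P20 = 20 + ((18.4 − 14)/26)·20 = 20 + 3.38462 = 23.3846.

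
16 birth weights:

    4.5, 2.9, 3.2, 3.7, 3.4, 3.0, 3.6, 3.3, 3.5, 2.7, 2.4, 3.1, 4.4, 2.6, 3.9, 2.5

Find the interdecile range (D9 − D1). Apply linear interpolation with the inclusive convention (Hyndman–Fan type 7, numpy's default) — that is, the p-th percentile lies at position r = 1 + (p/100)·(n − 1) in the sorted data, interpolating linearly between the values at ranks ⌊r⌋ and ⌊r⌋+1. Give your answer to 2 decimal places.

1.60

Sorted: 2.4, 2.5, 2.6, 2.7, 2.9, 3.0, 3.1, 3.2, 3.3, 3.4, 3.5, 3.6, 3.7, 3.9, 4.4, 4.5.
n = 16.
P10: r = 2.5; ranks 2–3 are 2.5, 2.6; interpolating gives 2.55.
P90: r = 14.5; ranks 14–15 are 3.9, 4.4; interpolating gives 4.15.
Difference: 4.15 − 2.55 = 1.6.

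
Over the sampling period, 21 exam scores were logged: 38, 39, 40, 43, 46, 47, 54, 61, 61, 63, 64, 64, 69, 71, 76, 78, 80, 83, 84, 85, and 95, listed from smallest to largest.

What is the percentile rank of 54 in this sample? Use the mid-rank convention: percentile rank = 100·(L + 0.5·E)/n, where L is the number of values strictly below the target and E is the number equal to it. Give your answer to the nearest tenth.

31.0

Count below 54: L = 6; count equal: E = 1; n = 21.
Percentile rank = 100·(6 + 0.5·1)/21 = 100·6.5/21 = 30.95.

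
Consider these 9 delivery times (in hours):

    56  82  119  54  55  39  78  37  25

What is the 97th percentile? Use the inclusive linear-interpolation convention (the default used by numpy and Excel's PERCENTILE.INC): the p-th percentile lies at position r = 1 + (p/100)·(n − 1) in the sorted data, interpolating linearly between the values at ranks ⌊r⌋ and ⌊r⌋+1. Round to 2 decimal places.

Sorted: 25, 37, 39, 54, 55, 56, 78, 82, 119.
n = 9.
r = 1 + (97/100)·(9 − 1) = 1 + 7.76 = 8.76.
Rank 8 is 82 and rank 9 is 119.
Interpolate: 82 + 0.76·(119 − 82) = 82 + 0.76·37 = 110.12.

110.12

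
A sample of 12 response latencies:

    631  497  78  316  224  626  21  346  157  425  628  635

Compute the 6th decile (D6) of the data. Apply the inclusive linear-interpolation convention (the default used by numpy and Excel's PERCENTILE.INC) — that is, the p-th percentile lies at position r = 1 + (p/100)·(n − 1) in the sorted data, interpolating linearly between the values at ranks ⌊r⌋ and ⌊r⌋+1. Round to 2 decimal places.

468.20

Sorted: 21, 78, 157, 224, 316, 346, 425, 497, 626, 628, 631, 635.
n = 12.
r = 1 + (60/100)·(12 − 1) = 1 + 6.6 = 7.6.
Rank 7 is 425 and rank 8 is 497.
Interpolate: 425 + 0.6·(497 − 425) = 425 + 0.6·72 = 468.2.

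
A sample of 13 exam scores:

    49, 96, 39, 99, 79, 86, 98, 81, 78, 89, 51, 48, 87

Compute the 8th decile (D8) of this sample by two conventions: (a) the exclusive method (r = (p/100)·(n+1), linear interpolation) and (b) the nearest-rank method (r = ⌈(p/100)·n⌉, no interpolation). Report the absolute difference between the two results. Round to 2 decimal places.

0.40

Sorted: 39, 48, 49, 51, 78, 79, 81, 86, 87, 89, 96, 98, 99.
n = 13.
(a) r = 11.2; between ranks 11 (96) and 12 (98): 96.4.
(b) the nearest-rank method: rank 11 → 96.
|96.4 − 96| = 0.4.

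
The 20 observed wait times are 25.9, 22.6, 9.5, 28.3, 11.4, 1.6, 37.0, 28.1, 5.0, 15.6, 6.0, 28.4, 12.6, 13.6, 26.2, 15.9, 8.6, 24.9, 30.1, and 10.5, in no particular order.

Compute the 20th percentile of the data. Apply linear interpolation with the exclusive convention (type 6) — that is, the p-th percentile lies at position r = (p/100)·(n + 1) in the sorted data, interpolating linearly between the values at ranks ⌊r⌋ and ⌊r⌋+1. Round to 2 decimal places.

Sorted: 1.6, 5.0, 6.0, 8.6, 9.5, 10.5, 11.4, 12.6, 13.6, 15.6, 15.9, 22.6, 24.9, 25.9, 26.2, 28.1, 28.3, 28.4, 30.1, 37.0.
n = 20.
r = (20/100)·(20 + 1) = 4.2.
Rank 4 is 8.6 and rank 5 is 9.5.
Interpolate: 8.6 + 0.2·(9.5 − 8.6) = 8.6 + 0.2·0.9 = 8.78.

8.78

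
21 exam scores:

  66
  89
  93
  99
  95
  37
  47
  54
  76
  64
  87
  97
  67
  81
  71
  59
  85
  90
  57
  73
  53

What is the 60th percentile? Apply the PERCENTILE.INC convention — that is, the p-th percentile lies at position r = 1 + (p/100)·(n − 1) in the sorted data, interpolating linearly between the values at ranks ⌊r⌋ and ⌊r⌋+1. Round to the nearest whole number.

81

Sorted: 37, 47, 53, 54, 57, 59, 64, 66, 67, 71, 73, 76, 81, 85, 87, 89, 90, 93, 95, 97, 99.
n = 21.
r = 1 + (60/100)·(21 − 1) = 1 + 12 = 13.
r is an integer, so P60 is the value at rank 13: 81.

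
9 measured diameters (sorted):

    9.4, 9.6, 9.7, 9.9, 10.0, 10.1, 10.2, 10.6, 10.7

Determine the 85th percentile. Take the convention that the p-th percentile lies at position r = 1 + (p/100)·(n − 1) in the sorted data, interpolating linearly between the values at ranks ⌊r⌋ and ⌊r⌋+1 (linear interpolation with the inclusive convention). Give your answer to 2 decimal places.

n = 9.
r = 1 + (85/100)·(9 − 1) = 1 + 6.8 = 7.8.
Rank 7 is 10.2 and rank 8 is 10.6.
Interpolate: 10.2 + 0.8·(10.6 − 10.2) = 10.2 + 0.8·0.4 = 10.52.

10.52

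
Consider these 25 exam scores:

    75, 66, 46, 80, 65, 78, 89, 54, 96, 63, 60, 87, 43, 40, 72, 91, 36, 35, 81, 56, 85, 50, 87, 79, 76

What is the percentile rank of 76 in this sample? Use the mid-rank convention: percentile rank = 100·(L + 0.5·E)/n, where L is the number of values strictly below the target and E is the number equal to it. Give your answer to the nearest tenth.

Sorted: 35, 36, 40, 43, 46, 50, 54, 56, 60, 63, 65, 66, 72, 75, 76, 78, 79, 80, 81, 85, 87, 87, 89, 91, 96.
Count below 76: L = 14; count equal: E = 1; n = 25.
Percentile rank = 100·(14 + 0.5·1)/25 = 100·14.5/25 = 58.

58.0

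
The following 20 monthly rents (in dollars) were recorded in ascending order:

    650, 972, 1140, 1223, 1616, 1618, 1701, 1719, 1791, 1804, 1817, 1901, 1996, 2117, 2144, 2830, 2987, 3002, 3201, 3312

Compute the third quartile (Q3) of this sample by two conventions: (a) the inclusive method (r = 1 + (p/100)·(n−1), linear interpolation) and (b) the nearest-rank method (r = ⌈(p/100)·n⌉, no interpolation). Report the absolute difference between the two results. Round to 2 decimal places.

171.50

n = 20.
(a) r = 15.25; between ranks 15 (2144) and 16 (2830): 2315.5.
(b) the nearest-rank method: rank 15 → 2144.
|2315.5 − 2144| = 171.5.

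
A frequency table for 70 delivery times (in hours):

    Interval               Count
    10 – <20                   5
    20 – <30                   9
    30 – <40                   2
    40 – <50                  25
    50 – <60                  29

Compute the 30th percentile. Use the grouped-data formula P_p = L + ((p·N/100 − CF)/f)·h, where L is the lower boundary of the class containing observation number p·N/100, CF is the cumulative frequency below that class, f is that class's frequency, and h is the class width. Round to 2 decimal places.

N = 70; target position k = 30/100 · 70 = 21.
Cumulative frequencies: 5, 14, 16, 41, 70.
Observation 21 falls in the class 40 – <50.
L = 40, CF = 16, f = 25, h = 10.
P30 = 40 + ((21 − 16)/25)·10 = 40 + 2 = 42.

42.00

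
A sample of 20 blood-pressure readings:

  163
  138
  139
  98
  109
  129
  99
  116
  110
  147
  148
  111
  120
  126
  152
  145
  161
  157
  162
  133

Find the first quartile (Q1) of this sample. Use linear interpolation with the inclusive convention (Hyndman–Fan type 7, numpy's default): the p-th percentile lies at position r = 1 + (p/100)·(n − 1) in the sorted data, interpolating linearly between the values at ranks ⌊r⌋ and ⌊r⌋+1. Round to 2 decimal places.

114.75

Sorted: 98, 99, 109, 110, 111, 116, 120, 126, 129, 133, 138, 139, 145, 147, 148, 152, 157, 161, 162, 163.
n = 20.
r = 1 + (25/100)·(20 − 1) = 1 + 4.75 = 5.75.
Rank 5 is 111 and rank 6 is 116.
Interpolate: 111 + 0.75·(116 − 111) = 111 + 0.75·5 = 114.75.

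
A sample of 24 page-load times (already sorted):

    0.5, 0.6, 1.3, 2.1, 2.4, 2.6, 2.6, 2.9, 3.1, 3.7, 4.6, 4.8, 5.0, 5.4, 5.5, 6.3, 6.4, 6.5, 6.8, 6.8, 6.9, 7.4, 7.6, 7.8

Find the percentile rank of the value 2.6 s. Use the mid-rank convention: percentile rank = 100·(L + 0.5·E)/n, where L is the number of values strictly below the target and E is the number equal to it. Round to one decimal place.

25.0

Count below 2.6: L = 5; count equal: E = 2; n = 24.
Percentile rank = 100·(5 + 0.5·2)/24 = 100·6/24 = 25.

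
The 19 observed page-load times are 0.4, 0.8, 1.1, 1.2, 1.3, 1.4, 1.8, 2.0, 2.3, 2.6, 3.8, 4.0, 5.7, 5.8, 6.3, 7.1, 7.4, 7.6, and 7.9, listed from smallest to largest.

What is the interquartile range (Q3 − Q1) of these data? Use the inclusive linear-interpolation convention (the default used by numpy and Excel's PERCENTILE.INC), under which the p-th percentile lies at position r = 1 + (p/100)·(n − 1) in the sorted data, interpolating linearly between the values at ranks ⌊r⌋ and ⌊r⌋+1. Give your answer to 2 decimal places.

n = 19.
P25: r = 5.5; ranks 5–6 are 1.3, 1.4; interpolating gives 1.35.
P75: r = 14.5; ranks 14–15 are 5.8, 6.3; interpolating gives 6.05.
Difference: 6.05 − 1.35 = 4.7.

4.70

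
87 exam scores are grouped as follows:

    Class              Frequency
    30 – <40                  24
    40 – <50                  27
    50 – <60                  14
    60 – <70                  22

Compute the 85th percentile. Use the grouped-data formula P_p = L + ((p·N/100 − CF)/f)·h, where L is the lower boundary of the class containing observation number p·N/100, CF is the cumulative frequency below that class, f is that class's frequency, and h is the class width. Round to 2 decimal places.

N = 87; target position k = 85/100 · 87 = 73.95.
Cumulative frequencies: 24, 51, 65, 87.
Observation 73.95 falls in the class 60 – <70.
L = 60, CF = 65, f = 22, h = 10.
P85 = 60 + ((73.95 − 65)/22)·10 = 60 + 4.06818 = 64.0682.

64.07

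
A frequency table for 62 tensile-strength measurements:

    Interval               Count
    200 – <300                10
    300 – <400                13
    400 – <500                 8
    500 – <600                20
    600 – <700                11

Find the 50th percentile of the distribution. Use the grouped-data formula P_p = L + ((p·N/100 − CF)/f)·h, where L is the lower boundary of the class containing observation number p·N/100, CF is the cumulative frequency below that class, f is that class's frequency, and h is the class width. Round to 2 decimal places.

N = 62; target position k = 50/100 · 62 = 31.
Cumulative frequencies: 10, 23, 31, 51, 62.
Observation 31 falls in the class 400 – <500.
L = 400, CF = 23, f = 8, h = 100.
P50 = 400 + ((31 − 23)/8)·100 = 400 + 100 = 500.

500.00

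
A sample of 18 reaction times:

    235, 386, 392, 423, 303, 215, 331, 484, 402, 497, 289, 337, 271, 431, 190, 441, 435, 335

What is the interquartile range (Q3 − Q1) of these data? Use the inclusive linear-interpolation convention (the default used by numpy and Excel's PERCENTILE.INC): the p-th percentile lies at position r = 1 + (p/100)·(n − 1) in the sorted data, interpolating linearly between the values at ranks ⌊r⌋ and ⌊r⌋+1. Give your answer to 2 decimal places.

Sorted: 190, 215, 235, 271, 289, 303, 331, 335, 337, 386, 392, 402, 423, 431, 435, 441, 484, 497.
n = 18.
P25: r = 5.25; ranks 5–6 are 289, 303; interpolating gives 292.5.
P75: r = 13.75; ranks 13–14 are 423, 431; interpolating gives 429.
Difference: 429 − 292.5 = 136.5.

136.50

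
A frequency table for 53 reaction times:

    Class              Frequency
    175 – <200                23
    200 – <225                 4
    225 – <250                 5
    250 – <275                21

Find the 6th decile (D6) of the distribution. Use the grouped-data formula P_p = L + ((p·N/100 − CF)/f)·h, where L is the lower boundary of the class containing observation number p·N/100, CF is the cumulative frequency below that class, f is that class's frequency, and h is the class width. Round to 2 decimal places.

N = 53; target position k = 60/100 · 53 = 31.8.
Cumulative frequencies: 23, 27, 32, 53.
Observation 31.8 falls in the class 225 – <250.
L = 225, CF = 27, f = 5, h = 25.
P60 = 225 + ((31.8 − 27)/5)·25 = 225 + 24 = 249.

249.00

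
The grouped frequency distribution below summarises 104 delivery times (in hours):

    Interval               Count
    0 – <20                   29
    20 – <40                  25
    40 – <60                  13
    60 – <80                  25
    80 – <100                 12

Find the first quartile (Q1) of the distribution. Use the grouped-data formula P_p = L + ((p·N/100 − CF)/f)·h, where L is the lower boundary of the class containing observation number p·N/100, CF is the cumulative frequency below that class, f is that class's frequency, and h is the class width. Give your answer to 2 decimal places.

N = 104; target position k = 25/100 · 104 = 26.
Cumulative frequencies: 29, 54, 67, 92, 104.
Observation 26 falls in the class 0 – <20.
L = 0, CF = 0, f = 29, h = 20.
P25 = 0 + ((26 − 0)/29)·20 = 0 + 17.931 = 17.931.

17.93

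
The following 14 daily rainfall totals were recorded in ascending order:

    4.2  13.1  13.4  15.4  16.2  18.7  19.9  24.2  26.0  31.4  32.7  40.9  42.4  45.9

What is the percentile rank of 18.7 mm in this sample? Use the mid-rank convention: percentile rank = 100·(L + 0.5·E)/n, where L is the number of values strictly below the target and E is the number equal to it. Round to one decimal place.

Count below 18.7: L = 5; count equal: E = 1; n = 14.
Percentile rank = 100·(5 + 0.5·1)/14 = 100·5.5/14 = 39.29.

39.3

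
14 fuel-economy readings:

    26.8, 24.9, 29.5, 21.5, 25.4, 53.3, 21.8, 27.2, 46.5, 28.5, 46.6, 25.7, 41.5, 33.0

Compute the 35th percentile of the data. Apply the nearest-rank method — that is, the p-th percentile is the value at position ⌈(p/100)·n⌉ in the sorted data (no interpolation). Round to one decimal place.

Sorted: 21.5, 21.8, 24.9, 25.4, 25.7, 26.8, 27.2, 28.5, 29.5, 33.0, 41.5, 46.5, 46.6, 53.3.
n = 14.
Position = ⌈35/100 · 14⌉ = ⌈4.9⌉ = 5.
The value at rank 5 is 25.7.

25.7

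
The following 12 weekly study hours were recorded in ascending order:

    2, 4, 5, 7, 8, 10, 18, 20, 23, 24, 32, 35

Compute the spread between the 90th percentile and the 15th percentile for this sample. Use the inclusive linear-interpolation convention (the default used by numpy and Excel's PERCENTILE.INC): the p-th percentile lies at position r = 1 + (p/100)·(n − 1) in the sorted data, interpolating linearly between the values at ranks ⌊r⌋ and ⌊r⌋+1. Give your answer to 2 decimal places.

26.55

n = 12.
P15: r = 2.65; ranks 2–3 are 4, 5; interpolating gives 4.65.
P90: r = 10.9; ranks 10–11 are 24, 32; interpolating gives 31.2.
Difference: 31.2 − 4.65 = 26.55.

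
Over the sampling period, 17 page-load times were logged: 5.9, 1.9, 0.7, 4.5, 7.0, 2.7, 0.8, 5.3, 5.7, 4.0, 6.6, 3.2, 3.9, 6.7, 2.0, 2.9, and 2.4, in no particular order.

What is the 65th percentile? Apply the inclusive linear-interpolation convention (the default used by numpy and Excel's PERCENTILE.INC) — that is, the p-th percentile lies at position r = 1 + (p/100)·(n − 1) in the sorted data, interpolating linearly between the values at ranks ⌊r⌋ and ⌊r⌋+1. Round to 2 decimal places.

4.82

Sorted: 0.7, 0.8, 1.9, 2.0, 2.4, 2.7, 2.9, 3.2, 3.9, 4.0, 4.5, 5.3, 5.7, 5.9, 6.6, 6.7, 7.0.
n = 17.
r = 1 + (65/100)·(17 − 1) = 1 + 10.4 = 11.4.
Rank 11 is 4.5 and rank 12 is 5.3.
Interpolate: 4.5 + 0.4·(5.3 − 4.5) = 4.5 + 0.4·0.8 = 4.82.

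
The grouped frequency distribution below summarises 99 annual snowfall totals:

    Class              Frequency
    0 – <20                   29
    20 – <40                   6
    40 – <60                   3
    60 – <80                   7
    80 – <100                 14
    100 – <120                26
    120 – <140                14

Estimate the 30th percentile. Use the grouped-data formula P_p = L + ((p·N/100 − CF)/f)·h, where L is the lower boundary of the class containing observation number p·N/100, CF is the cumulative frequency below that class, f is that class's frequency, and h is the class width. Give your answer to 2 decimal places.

N = 99; target position k = 30/100 · 99 = 29.7.
Cumulative frequencies: 29, 35, 38, 45, 59, 85, 99.
Observation 29.7 falls in the class 20 – <40.
L = 20, CF = 29, f = 6, h = 20.
P30 = 20 + ((29.7 − 29)/6)·20 = 20 + 2.33333 = 22.3333.

22.33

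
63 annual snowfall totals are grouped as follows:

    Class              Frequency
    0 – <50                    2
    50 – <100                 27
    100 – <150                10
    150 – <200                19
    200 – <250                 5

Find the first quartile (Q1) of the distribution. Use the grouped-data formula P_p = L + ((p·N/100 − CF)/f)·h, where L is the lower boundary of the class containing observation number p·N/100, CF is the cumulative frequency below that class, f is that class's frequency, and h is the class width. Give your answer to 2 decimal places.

75.46

N = 63; target position k = 25/100 · 63 = 15.75.
Cumulative frequencies: 2, 29, 39, 58, 63.
Observation 15.75 falls in the class 50 – <100.
L = 50, CF = 2, f = 27, h = 50.
P25 = 50 + ((15.75 − 2)/27)·50 = 50 + 25.463 = 75.463.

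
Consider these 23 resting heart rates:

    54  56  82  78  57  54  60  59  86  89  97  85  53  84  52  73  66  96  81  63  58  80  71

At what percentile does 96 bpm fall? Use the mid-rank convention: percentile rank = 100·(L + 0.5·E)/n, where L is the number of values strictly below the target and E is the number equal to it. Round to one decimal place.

Sorted: 52, 53, 54, 54, 56, 57, 58, 59, 60, 63, 66, 71, 73, 78, 80, 81, 82, 84, 85, 86, 89, 96, 97.
Count below 96: L = 21; count equal: E = 1; n = 23.
Percentile rank = 100·(21 + 0.5·1)/23 = 100·21.5/23 = 93.48.

93.5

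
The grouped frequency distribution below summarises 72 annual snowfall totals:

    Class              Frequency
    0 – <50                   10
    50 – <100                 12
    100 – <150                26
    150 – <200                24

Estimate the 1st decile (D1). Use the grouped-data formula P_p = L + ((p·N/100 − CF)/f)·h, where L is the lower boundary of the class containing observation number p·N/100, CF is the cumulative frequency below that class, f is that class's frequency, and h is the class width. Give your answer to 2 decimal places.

N = 72; target position k = 10/100 · 72 = 7.2.
Cumulative frequencies: 10, 22, 48, 72.
Observation 7.2 falls in the class 0 – <50.
L = 0, CF = 0, f = 10, h = 50.
P10 = 0 + ((7.2 − 0)/10)·50 = 0 + 36 = 36.

36.00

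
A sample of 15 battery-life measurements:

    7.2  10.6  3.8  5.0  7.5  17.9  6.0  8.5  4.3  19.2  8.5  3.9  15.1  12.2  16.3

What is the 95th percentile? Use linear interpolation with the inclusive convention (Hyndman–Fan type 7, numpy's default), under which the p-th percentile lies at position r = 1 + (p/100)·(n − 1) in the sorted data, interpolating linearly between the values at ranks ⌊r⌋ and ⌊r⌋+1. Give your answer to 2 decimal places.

18.29

Sorted: 3.8, 3.9, 4.3, 5.0, 6.0, 7.2, 7.5, 8.5, 8.5, 10.6, 12.2, 15.1, 16.3, 17.9, 19.2.
n = 15.
r = 1 + (95/100)·(15 − 1) = 1 + 13.3 = 14.3.
Rank 14 is 17.9 and rank 15 is 19.2.
Interpolate: 17.9 + 0.3·(19.2 − 17.9) = 17.9 + 0.3·1.3 = 18.29.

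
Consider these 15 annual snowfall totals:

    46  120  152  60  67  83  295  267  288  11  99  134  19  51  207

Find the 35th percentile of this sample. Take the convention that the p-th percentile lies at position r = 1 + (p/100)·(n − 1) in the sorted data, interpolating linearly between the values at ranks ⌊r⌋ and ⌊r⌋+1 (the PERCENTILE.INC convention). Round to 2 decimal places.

Sorted: 11, 19, 46, 51, 60, 67, 83, 99, 120, 134, 152, 207, 267, 288, 295.
n = 15.
r = 1 + (35/100)·(15 − 1) = 1 + 4.9 = 5.9.
Rank 5 is 60 and rank 6 is 67.
Interpolate: 60 + 0.9·(67 − 60) = 60 + 0.9·7 = 66.3.

66.30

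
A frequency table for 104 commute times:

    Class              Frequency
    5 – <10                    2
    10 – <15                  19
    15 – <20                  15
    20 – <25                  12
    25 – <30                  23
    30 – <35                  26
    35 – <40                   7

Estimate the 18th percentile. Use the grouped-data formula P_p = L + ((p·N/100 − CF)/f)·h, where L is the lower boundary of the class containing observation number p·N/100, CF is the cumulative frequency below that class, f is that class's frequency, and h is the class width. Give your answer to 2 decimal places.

N = 104; target position k = 18/100 · 104 = 18.72.
Cumulative frequencies: 2, 21, 36, 48, 71, 97, 104.
Observation 18.72 falls in the class 10 – <15.
L = 10, CF = 2, f = 19, h = 5.
P18 = 10 + ((18.72 − 2)/19)·5 = 10 + 4.4 = 14.4.

14.40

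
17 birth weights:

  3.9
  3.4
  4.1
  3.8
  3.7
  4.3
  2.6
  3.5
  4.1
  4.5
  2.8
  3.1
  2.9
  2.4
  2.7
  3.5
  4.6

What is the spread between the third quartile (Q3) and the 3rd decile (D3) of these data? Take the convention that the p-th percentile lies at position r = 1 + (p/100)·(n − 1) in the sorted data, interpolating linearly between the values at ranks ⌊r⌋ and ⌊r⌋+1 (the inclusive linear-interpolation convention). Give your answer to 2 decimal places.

Sorted: 2.4, 2.6, 2.7, 2.8, 2.9, 3.1, 3.4, 3.5, 3.5, 3.7, 3.8, 3.9, 4.1, 4.1, 4.3, 4.5, 4.6.
n = 17.
P30: r = 5.8; ranks 5–6 are 2.9, 3.1; interpolating gives 3.06.
P75: r = 13 (integer) → 4.1.
Difference: 4.1 − 3.06 = 1.04.

1.04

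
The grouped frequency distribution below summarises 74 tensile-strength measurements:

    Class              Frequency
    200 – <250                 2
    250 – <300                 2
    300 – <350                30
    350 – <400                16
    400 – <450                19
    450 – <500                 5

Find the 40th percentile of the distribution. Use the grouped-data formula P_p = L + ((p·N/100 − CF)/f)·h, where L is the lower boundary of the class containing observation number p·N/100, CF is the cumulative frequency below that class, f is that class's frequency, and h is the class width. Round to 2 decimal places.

N = 74; target position k = 40/100 · 74 = 29.6.
Cumulative frequencies: 2, 4, 34, 50, 69, 74.
Observation 29.6 falls in the class 300 – <350.
L = 300, CF = 4, f = 30, h = 50.
P40 = 300 + ((29.6 − 4)/30)·50 = 300 + 42.6667 = 342.667.

342.67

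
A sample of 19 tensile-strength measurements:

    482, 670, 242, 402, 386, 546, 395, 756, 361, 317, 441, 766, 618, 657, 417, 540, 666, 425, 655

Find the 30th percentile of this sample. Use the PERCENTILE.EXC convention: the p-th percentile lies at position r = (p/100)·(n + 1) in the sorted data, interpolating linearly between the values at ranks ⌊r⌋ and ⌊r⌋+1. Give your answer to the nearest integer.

402

Sorted: 242, 317, 361, 386, 395, 402, 417, 425, 441, 482, 540, 546, 618, 655, 657, 666, 670, 756, 766.
n = 19.
r = (30/100)·(19 + 1) = 6.
r is an integer, so P30 is the value at rank 6: 402.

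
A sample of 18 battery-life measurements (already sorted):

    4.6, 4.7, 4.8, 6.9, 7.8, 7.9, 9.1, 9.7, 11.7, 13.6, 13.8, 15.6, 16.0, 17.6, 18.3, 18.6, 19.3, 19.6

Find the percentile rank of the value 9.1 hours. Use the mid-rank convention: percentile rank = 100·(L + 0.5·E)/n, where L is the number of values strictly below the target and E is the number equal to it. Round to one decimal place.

36.1

Count below 9.1: L = 6; count equal: E = 1; n = 18.
Percentile rank = 100·(6 + 0.5·1)/18 = 100·6.5/18 = 36.11.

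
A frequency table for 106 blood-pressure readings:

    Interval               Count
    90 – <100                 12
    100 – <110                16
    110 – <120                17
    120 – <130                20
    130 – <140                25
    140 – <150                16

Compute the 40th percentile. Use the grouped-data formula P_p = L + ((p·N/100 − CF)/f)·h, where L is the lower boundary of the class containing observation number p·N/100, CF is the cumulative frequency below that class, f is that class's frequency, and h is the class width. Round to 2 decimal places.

N = 106; target position k = 40/100 · 106 = 42.4.
Cumulative frequencies: 12, 28, 45, 65, 90, 106.
Observation 42.4 falls in the class 110 – <120.
L = 110, CF = 28, f = 17, h = 10.
P40 = 110 + ((42.4 − 28)/17)·10 = 110 + 8.47059 = 118.471.

118.47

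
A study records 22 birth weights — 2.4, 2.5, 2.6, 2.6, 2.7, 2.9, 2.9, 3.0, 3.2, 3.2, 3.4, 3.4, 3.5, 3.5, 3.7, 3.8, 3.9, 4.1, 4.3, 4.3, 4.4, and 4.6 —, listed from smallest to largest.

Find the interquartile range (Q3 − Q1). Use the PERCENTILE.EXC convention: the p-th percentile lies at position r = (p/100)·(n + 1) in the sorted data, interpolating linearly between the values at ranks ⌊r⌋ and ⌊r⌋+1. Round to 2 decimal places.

n = 22.
P25: r = 5.75; ranks 5–6 are 2.7, 2.9; interpolating gives 2.85.
P75: r = 17.25; ranks 17–18 are 3.9, 4.1; interpolating gives 3.95.
Difference: 3.95 − 2.85 = 1.1.

1.10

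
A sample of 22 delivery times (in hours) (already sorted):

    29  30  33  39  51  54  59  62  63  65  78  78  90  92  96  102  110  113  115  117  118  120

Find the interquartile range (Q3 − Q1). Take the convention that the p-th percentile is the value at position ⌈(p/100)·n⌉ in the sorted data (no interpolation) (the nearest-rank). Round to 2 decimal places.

56.00

n = 22.
P25: rank ⌈25/100·22⌉ = 6 → 54.
P75: rank ⌈75/100·22⌉ = 17 → 110.
Difference: 110 − 54 = 56.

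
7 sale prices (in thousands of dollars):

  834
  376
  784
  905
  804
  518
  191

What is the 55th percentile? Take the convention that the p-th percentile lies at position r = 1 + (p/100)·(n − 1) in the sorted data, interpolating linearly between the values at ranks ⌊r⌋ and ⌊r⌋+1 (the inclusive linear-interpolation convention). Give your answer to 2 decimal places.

Sorted: 191, 376, 518, 784, 804, 834, 905.
n = 7.
r = 1 + (55/100)·(7 − 1) = 1 + 3.3 = 4.3.
Rank 4 is 784 and rank 5 is 804.
Interpolate: 784 + 0.3·(804 − 784) = 784 + 0.3·20 = 790.

790.00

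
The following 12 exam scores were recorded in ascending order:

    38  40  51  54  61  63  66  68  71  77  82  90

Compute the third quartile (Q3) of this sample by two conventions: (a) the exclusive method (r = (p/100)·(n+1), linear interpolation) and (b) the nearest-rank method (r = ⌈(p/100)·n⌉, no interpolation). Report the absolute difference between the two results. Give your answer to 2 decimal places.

4.50

n = 12.
(a) r = 9.75; between ranks 9 (71) and 10 (77): 75.5.
(b) the nearest-rank method: rank 9 → 71.
|75.5 − 71| = 4.5.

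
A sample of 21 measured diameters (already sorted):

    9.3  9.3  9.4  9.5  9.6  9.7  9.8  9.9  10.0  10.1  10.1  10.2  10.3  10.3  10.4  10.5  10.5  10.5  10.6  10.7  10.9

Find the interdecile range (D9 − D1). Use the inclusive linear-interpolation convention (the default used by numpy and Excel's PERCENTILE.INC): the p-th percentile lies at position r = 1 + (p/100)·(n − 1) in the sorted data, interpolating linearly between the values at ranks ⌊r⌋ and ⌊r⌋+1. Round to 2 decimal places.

n = 21.
P10: r = 3 (integer) → 9.4.
P90: r = 19 (integer) → 10.6.
Difference: 10.6 − 9.4 = 1.2.

1.20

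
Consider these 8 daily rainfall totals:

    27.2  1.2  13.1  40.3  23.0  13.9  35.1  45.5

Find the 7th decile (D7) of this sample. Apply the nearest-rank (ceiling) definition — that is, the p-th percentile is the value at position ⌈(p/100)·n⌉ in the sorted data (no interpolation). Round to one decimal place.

35.1

Sorted: 1.2, 13.1, 13.9, 23.0, 27.2, 35.1, 40.3, 45.5.
n = 8.
Position = ⌈70/100 · 8⌉ = ⌈5.6⌉ = 6.
The value at rank 6 is 35.1.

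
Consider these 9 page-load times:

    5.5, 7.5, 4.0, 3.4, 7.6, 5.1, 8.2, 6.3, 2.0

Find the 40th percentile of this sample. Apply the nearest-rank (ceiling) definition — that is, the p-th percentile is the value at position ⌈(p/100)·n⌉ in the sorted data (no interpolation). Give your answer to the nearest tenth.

5.1

Sorted: 2.0, 3.4, 4.0, 5.1, 5.5, 6.3, 7.5, 7.6, 8.2.
n = 9.
Position = ⌈40/100 · 9⌉ = ⌈3.6⌉ = 4.
The value at rank 4 is 5.1.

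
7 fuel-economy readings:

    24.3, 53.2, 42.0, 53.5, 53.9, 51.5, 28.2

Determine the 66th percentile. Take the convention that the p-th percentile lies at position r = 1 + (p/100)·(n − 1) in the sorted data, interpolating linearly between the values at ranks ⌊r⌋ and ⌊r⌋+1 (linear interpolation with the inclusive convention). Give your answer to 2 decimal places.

Sorted: 24.3, 28.2, 42.0, 51.5, 53.2, 53.5, 53.9.
n = 7.
r = 1 + (66/100)·(7 − 1) = 1 + 3.96 = 4.96.
Rank 4 is 51.5 and rank 5 is 53.2.
Interpolate: 51.5 + 0.96·(53.2 − 51.5) = 51.5 + 0.96·1.7 = 53.132.

53.13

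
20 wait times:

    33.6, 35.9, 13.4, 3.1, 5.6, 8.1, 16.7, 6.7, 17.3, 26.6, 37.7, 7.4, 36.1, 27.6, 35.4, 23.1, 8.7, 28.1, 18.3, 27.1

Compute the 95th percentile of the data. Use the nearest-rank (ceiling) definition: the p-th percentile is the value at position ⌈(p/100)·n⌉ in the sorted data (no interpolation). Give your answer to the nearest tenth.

36.1

Sorted: 3.1, 5.6, 6.7, 7.4, 8.1, 8.7, 13.4, 16.7, 17.3, 18.3, 23.1, 26.6, 27.1, 27.6, 28.1, 33.6, 35.4, 35.9, 36.1, 37.7.
n = 20.
Position = ⌈95/100 · 20⌉ = ⌈19⌉ = 19.
The value at rank 19 is 36.1.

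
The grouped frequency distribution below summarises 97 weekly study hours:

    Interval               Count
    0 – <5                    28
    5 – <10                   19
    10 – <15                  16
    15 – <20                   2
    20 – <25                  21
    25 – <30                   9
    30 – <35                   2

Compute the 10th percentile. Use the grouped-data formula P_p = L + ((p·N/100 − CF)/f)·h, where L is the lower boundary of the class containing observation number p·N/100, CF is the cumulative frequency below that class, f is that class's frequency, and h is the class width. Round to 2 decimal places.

1.73

N = 97; target position k = 10/100 · 97 = 9.7.
Cumulative frequencies: 28, 47, 63, 65, 86, 95, 97.
Observation 9.7 falls in the class 0 – <5.
L = 0, CF = 0, f = 28, h = 5.
P10 = 0 + ((9.7 − 0)/28)·5 = 0 + 1.73214 = 1.73214.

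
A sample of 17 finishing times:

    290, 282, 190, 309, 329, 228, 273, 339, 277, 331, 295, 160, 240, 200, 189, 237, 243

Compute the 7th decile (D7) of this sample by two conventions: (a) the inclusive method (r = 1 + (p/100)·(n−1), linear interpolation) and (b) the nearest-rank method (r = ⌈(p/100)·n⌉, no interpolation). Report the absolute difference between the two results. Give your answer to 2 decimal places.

Sorted: 160, 189, 190, 200, 228, 237, 240, 243, 273, 277, 282, 290, 295, 309, 329, 331, 339.
n = 17.
(a) r = 12.2; between ranks 12 (290) and 13 (295): 291.
(b) the nearest-rank method: rank 12 → 290.
|291 − 290| = 1.

1.00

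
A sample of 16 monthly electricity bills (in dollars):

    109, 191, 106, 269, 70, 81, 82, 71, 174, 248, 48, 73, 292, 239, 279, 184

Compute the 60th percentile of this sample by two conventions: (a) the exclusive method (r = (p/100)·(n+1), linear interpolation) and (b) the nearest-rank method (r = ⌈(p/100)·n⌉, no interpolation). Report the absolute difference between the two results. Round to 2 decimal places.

1.40

Sorted: 48, 70, 71, 73, 81, 82, 106, 109, 174, 184, 191, 239, 248, 269, 279, 292.
n = 16.
(a) r = 10.2; between ranks 10 (184) and 11 (191): 185.4.
(b) the nearest-rank method: rank 10 → 184.
|185.4 − 184| = 1.4.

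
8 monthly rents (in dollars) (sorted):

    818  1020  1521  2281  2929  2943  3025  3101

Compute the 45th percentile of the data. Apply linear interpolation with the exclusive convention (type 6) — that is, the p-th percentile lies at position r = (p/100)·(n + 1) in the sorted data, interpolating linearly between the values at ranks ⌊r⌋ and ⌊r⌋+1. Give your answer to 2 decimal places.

2313.40

n = 8.
r = (45/100)·(8 + 1) = 4.05.
Rank 4 is 2281 and rank 5 is 2929.
Interpolate: 2281 + 0.05·(2929 − 2281) = 2281 + 0.05·648 = 2313.4.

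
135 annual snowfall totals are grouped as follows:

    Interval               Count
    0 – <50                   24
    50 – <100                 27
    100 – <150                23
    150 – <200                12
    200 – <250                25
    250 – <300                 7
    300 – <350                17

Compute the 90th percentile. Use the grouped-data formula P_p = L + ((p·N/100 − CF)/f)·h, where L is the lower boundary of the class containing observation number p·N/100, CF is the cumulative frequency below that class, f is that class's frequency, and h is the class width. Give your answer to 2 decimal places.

N = 135; target position k = 90/100 · 135 = 121.5.
Cumulative frequencies: 24, 51, 74, 86, 111, 118, 135.
Observation 121.5 falls in the class 300 – <350.
L = 300, CF = 118, f = 17, h = 50.
P90 = 300 + ((121.5 − 118)/17)·50 = 300 + 10.2941 = 310.294.

310.29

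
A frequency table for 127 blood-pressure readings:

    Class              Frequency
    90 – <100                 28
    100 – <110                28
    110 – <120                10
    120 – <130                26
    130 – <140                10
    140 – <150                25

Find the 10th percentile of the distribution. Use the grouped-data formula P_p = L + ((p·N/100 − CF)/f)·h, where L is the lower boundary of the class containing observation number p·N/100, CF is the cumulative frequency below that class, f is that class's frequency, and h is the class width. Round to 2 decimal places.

94.54

N = 127; target position k = 10/100 · 127 = 12.7.
Cumulative frequencies: 28, 56, 66, 92, 102, 127.
Observation 12.7 falls in the class 90 – <100.
L = 90, CF = 0, f = 28, h = 10.
P10 = 90 + ((12.7 − 0)/28)·10 = 90 + 4.53571 = 94.5357.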